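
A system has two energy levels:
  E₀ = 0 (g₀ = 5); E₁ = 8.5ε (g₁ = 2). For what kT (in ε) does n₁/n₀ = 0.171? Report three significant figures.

n₁/n₀ = (g₁/g₀) exp[−(E₁−E₀)/kT] = 0.171.
⇒ (E₁−E₀)/kT = ln((2/5)/0.171) = ln(2.3392) = 0.84981.
kT = 8.5ε / 0.84981 = 10.0 ε.

10.0 ε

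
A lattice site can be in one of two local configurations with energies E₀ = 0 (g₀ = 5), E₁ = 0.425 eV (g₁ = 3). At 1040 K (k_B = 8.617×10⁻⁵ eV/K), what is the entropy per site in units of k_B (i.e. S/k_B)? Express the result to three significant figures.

k_BT = 8.617×10⁻⁵ × 1040 K = 0.089617 eV.
Eᵢ/kT = 0, 4.7424.
Z = Σ gᵢe^(−Eᵢ/kT) = 5·e^(−0) + 3·e^(−4.7424) = 5.0000 + 0.026153 = 5.0262.
⟨E⟩ = Σ EᵢPᵢ = 0.0022114 eV.
S/k_B = ln Z + ⟨E⟩/kT = ln(5.0262) + 0.0022114/0.089617 = 1.6147 + 0.024676 = 1.64.

1.64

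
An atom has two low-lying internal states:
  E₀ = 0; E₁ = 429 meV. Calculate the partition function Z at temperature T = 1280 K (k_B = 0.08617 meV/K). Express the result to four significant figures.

Z = 1.020

k_BT = 0.08617 × 1280 K = 110.298 meV.
Eᵢ/kT = 0, 3.88946.
Z = Σ e^(−Eᵢ/kT) = e^(−0) + e^(−3.88946) = 1.00000 + 0.0204564 = 1.02046.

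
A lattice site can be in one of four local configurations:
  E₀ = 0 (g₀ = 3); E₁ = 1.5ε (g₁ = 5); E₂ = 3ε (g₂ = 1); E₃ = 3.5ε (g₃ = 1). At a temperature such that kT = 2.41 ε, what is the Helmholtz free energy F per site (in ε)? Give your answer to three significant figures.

-4.40 ε

Eᵢ/kT = 0, 0.62241, 1.2448, 1.4523.
Z = Σ gᵢe^(−Eᵢ/kT) = 3·e^(−0) + 5·e^(−0.62241) + 1·e^(−1.2448) + 1·e^(−1.4523) = 3.0000 + 2.6832 + 0.28800 + 0.23403 = 6.2052.
F = −kT ln Z = −2.41 × ln(6.2052) = −2.41 × 1.8254 = -4.40 ε.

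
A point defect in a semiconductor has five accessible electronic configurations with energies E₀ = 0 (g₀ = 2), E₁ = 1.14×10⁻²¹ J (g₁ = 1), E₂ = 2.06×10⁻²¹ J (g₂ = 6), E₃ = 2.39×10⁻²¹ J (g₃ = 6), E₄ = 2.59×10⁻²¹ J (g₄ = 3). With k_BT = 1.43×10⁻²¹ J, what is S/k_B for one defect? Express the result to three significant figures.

Eᵢ/kT = 0, 0.79720, 1.4406, 1.6713, 1.8112.
Z = Σ gᵢe^(−Eᵢ/kT) = 2·e^(−0) + 1·e^(−0.79720) + 6·e^(−1.4406) + 6·e^(−1.6713) + 3·e^(−1.8112) = 2.0000 + 0.45059 + 1.4207 + 1.1280 + 0.49037 = 5.4897.
⟨E⟩ = Σ EᵢPᵢ = 1.3491 ×10⁻²¹ J.
S/k_B = ln Z + ⟨E⟩/kT = ln(5.4897) + 1.3491/1.43 = 1.7029 + 0.94343 = 2.65.

2.65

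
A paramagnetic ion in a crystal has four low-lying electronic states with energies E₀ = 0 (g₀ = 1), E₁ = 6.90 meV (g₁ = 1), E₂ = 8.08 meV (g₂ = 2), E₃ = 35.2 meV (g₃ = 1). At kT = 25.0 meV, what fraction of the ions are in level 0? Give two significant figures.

Eᵢ/kT = 0, 0.2760, 0.3232, 1.408.
Z = Σ gᵢe^(−Eᵢ/kT) = 1·e^(−0) + 1·e^(−0.2760) + 2·e^(−0.3232) + 1·e^(−1.408) = 1.000 + 0.7588 + 1.448 + 0.2446 = 3.451.
P₀ = g₀ e^(−E₀/kT) / Z = 1.000/3.451 = 0.29.

0.29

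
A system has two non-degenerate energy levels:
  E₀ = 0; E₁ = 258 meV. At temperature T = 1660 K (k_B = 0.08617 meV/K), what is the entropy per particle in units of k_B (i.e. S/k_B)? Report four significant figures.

0.4075

k_BT = 0.08617 × 1660 K = 143.042 meV.
Eᵢ/kT = 0, 1.80367.
Z = Σ e^(−Eᵢ/kT) = e^(−0) + e^(−1.80367) = 1.00000 + 0.164693 = 1.16469.
⟨E⟩ = Σ EᵢPᵢ = 36.4825 meV.
S/k_B = ln Z + ⟨E⟩/kT = ln(1.16469) + 36.4825/143.042 = 0.152455 + 0.255047 = 0.4075.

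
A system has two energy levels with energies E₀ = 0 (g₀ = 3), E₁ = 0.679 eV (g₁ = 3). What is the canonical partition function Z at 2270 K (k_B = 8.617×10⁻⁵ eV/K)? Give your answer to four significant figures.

Z = 3.093

k_BT = 8.617×10⁻⁵ × 2270 K = 0.195606 eV.
Eᵢ/kT = 0, 3.47126.
Z = Σ gᵢe^(−Eᵢ/kT) = 3·e^(−0) + 3·e^(−3.47126) = 3.00000 + 0.0932335 = 3.09323.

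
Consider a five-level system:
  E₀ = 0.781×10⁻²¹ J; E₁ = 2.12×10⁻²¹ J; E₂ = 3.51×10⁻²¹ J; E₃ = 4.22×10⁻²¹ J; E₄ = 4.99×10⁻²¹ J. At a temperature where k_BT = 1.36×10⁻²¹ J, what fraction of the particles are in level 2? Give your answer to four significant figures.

0.08232

Eᵢ/kT = 0.574265, 1.55882, 2.58088, 3.10294, 3.66912.
Z = Σ e^(−Eᵢ/kT) = e^(−0.574265) + e^(−1.55882) + e^(−2.58088) + e^(−3.10294) + e^(−3.66912) = 0.563119 + 0.210384 + 0.0757074 + 0.0449170 + 0.0254989 = 0.919626.
P₂ = e^(−E₂/kT) / Z = 0.0757074/0.919626 = 0.08232.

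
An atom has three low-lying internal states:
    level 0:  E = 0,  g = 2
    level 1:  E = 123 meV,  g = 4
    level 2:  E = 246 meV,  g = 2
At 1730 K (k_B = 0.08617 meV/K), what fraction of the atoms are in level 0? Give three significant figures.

0.483

k_BT = 0.08617 × 1730 K = 149.07 meV.
Eᵢ/kT = 0, 0.82512, 1.6502.
Z = Σ gᵢe^(−Eᵢ/kT) = 2·e^(−0) + 4·e^(−0.82512) + 2·e^(−1.6502) = 2.0000 + 1.7527 + 0.38402 = 4.1367.
P₀ = g₀ e^(−E₀/kT) / Z = 2.0000/4.1367 = 0.483.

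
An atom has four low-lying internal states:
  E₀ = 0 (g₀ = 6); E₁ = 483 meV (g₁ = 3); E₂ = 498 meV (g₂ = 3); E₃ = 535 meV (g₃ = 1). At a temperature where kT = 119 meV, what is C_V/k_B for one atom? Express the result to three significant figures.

0.302

Eᵢ/kT = 0, 4.0588, 4.1849, 4.4958.
Z = Σ gᵢe^(−Eᵢ/kT) = 6·e^(−0) + 3·e^(−4.0588) + 3·e^(−4.1849) + 1·e^(−4.4958) = 6.0000 + 0.051809 + 0.045671 + 0.011156 = 6.1086.
⟨E⟩ = 8.7968 meV, ⟨E²⟩ = 4355.5 meV².
C_V/k_B = (⟨E²⟩ − ⟨E⟩²)/(kT)² = (4355.5 − 77.384)/14161 = 0.302.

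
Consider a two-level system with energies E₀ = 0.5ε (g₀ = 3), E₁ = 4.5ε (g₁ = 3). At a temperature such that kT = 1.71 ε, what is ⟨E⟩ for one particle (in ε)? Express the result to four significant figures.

Eᵢ/kT = 0.292398, 2.63158.
Z = Σ gᵢe^(−Eᵢ/kT) = 3·e^(−0.292398) + 3·e^(−2.63158) = 2.23941 + 0.215894 = 2.45530.
⟨E⟩ = Σ Eᵢ gᵢe^(−Eᵢ/kT) / Z = (0.5·2.23941 + 4.5·0.215894) / 2.45530 = 0.8517 ε.

0.8517 ε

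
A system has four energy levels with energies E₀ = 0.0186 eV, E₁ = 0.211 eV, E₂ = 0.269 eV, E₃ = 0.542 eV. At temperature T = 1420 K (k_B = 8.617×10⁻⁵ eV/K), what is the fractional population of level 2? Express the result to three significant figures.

k_BT = 8.617×10⁻⁵ × 1420 K = 0.12236 eV.
Eᵢ/kT = 0.15201, 1.7244, 2.1984, 4.4296.
Z = Σ e^(−Eᵢ/kT) = e^(−0.15201) + e^(−1.7244) + e^(−2.1984) + e^(−4.4296) = 0.85898 + 0.17828 + 0.11098 + 0.011919 = 1.1602.
P₂ = e^(−E₂/kT) / Z = 0.11098/1.1602 = 0.0957.

0.0957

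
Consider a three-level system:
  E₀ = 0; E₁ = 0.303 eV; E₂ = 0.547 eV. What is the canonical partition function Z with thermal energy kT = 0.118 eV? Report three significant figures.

Z = 1.09

Eᵢ/kT = 0, 2.5678, 4.6356.
Z = Σ e^(−Eᵢ/kT) = e^(−0) + e^(−2.5678) + e^(−4.6356) = 1.0000 + 0.076704 + 0.0097003 = 1.0864.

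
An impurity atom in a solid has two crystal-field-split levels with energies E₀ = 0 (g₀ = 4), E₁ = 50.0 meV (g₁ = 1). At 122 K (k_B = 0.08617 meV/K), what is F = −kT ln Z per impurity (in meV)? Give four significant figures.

k_BT = 0.08617 × 122 K = 10.5127 meV.
Eᵢ/kT = 0, 4.75615.
Z = Σ gᵢe^(−Eᵢ/kT) = 4·e^(−0) + 1·e^(−4.75615) = 4.00000 + 0.00859865 = 4.00860.
F = −kT ln Z = −10.5127 × ln(4.00860) = −10.5127 × 1.38844 = -14.60 meV.

-14.60 meV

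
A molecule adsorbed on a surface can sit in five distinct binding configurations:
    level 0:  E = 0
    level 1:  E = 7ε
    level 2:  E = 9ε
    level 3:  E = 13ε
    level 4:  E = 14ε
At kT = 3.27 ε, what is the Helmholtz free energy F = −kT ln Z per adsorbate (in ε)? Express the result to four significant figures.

Eᵢ/kT = 0, 2.14067, 2.75229, 3.97554, 4.28135.
Z = Σ e^(−Eᵢ/kT) = e^(−0) + e^(−2.14067) + e^(−2.75229) + e^(−3.97554) + e^(−4.28135) = 1.00000 + 0.117576 + 0.0637816 + 0.0187692 + 0.0138240 = 1.21395.
F = −kT ln Z = −3.27 × ln(1.21395) = −3.27 × 0.193880 = -0.6340 ε.

-0.6340 ε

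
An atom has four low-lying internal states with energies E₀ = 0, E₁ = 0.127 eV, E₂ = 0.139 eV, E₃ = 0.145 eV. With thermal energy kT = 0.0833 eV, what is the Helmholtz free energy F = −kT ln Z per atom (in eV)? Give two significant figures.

Eᵢ/kT = 0, 1.525, 1.669, 1.741.
Z = Σ e^(−Eᵢ/kT) = e^(−0) + e^(−1.525) + e^(−1.669) + e^(−1.741) = 1.000 + 0.2176 + 0.1884 + 0.1753 = 1.581.
F = −kT ln Z = −0.0833 × ln(1.581) = −0.0833 × 0.4581 = -0.038 eV.

-0.038 eV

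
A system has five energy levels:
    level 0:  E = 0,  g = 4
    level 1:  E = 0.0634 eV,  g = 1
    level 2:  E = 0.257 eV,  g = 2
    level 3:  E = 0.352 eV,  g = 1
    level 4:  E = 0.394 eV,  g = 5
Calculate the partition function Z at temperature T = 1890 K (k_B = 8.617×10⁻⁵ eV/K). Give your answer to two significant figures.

k_BT = 8.617×10⁻⁵ × 1890 K = 0.1629 eV.
Eᵢ/kT = 0, 0.3892, 1.578, 2.161, 2.419.
Z = Σ gᵢe^(−Eᵢ/kT) = 4·e^(−0) + 1·e^(−0.3892) + 2·e^(−1.578) + 1·e^(−2.161) + 5·e^(−2.419) = 4.000 + 0.6776 + 0.4128 + 0.1152 + 0.4451 = 5.651.

Z = 5.7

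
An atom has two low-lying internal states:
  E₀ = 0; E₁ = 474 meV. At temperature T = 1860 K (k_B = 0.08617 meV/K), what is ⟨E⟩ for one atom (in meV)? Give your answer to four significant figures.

23.41 meV

k_BT = 0.08617 × 1860 K = 160.276 meV.
Eᵢ/kT = 0, 2.95740.
Z = Σ e^(−Eᵢ/kT) = e^(−0) + e^(−2.95740) = 1.00000 + 0.0519538 = 1.05195.
⟨E⟩ = Σ Eᵢ e^(−Eᵢ/kT) / Z = (0·1.00000 + 474·0.0519538) / 1.05195 = 23.41 meV.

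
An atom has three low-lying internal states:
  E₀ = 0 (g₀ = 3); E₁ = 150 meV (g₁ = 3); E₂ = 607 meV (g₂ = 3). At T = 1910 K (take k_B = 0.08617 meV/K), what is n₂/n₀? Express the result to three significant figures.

0.0250

k_BT = 0.08617 × 1910 K = 164.58 meV.
n₂/n₀ = (g₂/g₀) exp[−(E₂−E₀)/kT] = (3/3) × exp(−(607 meV)/(164.58 meV)) = (3/3) × exp(-3.6882) = 0.0250.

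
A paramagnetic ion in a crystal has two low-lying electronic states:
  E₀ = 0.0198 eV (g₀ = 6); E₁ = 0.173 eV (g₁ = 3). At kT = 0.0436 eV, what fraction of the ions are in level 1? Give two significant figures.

Eᵢ/kT = 0.4541, 3.968.
Z = Σ gᵢe^(−Eᵢ/kT) = 6·e^(−0.4541) + 3·e^(−3.968) = 3.810 + 0.05673 = 3.867.
P₁ = g₁ e^(−E₁/kT) / Z = 0.05673/3.867 = 0.015.

0.015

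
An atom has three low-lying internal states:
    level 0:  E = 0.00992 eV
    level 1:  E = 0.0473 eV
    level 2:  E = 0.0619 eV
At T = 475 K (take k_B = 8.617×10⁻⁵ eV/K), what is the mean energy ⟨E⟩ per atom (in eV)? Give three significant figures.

k_BT = 8.617×10⁻⁵ × 475 K = 0.040931 eV.
Eᵢ/kT = 0.24236, 1.1556, 1.5123.
Z = Σ e^(−Eᵢ/kT) = e^(−0.24236) + e^(−1.1556) + e^(−1.5123) = 0.78477 + 0.31487 + 0.22040 = 1.3200.
⟨E⟩ = Σ Eᵢ e^(−Eᵢ/kT) / Z = (0.00992·0.78477 + 0.0473·0.31487 + 0.0619·0.22040) / 1.3200 = 0.0275 eV.

0.0275 eV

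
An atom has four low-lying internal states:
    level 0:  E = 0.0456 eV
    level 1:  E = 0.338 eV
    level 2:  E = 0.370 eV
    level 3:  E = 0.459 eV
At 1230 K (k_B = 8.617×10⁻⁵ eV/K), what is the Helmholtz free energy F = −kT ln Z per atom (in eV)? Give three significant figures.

k_BT = 8.617×10⁻⁵ × 1230 K = 0.10599 eV.
Eᵢ/kT = 0.43023, 3.1890, 3.4909, 4.3306.
Z = Σ e^(−Eᵢ/kT) = e^(−0.43023) + e^(−3.1890) + e^(−3.4909) + e^(−4.3306) = 0.65036 + 0.041213 + 0.030473 + 0.013160 = 0.73521.
F = −kT ln Z = −0.10599 × ln(0.73521) = −0.10599 × -0.30760 = 0.0326 eV.

0.0326 eV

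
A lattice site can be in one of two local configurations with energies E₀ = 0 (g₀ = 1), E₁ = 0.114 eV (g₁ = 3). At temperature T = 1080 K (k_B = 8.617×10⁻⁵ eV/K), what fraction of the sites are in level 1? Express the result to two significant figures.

0.47

k_BT = 8.617×10⁻⁵ × 1080 K = 0.09306 eV.
Eᵢ/kT = 0, 1.225.
Z = Σ gᵢe^(−Eᵢ/kT) = 1·e^(−0) + 3·e^(−1.225) = 1.000 + 0.8813 = 1.881.
P₁ = g₁ e^(−E₁/kT) / Z = 0.8813/1.881 = 0.47.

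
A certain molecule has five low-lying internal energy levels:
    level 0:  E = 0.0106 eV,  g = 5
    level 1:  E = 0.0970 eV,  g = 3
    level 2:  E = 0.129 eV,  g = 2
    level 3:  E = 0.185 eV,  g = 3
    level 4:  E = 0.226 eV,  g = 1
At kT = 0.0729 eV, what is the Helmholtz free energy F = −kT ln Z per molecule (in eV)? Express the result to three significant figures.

-0.127 eV

Eᵢ/kT = 0.14540, 1.3306, 1.7695, 2.5377, 3.1001.
Z = Σ gᵢe^(−Eᵢ/kT) = 5·e^(−0.14540) + 3·e^(−1.3306) + 2·e^(−1.7695) + 3·e^(−2.5377) + 1·e^(−3.1001) = 4.3234 + 0.79296 + 0.34084 + 0.23714 + 0.045045 = 5.7394.
F = −kT ln Z = −0.0729 × ln(5.7394) = −0.0729 × 1.7474 = -0.127 eV.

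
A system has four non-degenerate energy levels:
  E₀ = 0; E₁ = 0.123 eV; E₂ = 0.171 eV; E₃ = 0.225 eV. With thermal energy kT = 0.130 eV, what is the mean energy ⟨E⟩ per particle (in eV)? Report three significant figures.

Eᵢ/kT = 0, 0.94615, 1.3154, 1.7308.
Z = Σ e^(−Eᵢ/kT) = e^(−0) + e^(−0.94615) + e^(−1.3154) + e^(−1.7308) = 1.0000 + 0.38823 + 0.26837 + 0.17714 = 1.8337.
⟨E⟩ = Σ Eᵢ e^(−Eᵢ/kT) / Z = (0·1.0000 + 0.123·0.38823 + 0.171·0.26837 + 0.225·0.17714) / 1.8337 = 0.0728 eV.

0.0728 eV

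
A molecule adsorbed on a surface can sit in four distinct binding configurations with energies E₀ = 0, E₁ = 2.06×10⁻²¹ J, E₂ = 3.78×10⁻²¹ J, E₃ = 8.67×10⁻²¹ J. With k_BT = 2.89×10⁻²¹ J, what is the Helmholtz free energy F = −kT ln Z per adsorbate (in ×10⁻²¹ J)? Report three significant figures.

-1.72 ×10⁻²¹ J

Eᵢ/kT = 0, 0.71280, 1.3080, 3.0000.
Z = Σ e^(−Eᵢ/kT) = e^(−0) + e^(−0.71280) + e^(−1.3080) + e^(−3.0000) = 1.0000 + 0.49027 + 0.27036 + 0.049787 = 1.8104.
F = −kT ln Z = −2.89 × ln(1.8104) = −2.89 × 0.59355 = -1.72 ×10⁻²¹ J.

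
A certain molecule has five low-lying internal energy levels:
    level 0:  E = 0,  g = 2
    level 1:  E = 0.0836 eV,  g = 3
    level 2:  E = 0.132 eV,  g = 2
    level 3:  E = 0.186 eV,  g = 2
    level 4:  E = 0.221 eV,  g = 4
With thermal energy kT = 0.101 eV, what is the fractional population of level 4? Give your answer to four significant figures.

0.09712

Eᵢ/kT = 0, 0.827723, 1.30693, 1.84158, 2.18812.
Z = Σ gᵢe^(−Eᵢ/kT) = 2·e^(−0) + 3·e^(−0.827723) + 2·e^(−1.30693) + 2·e^(−1.84158) + 4·e^(−2.18812) = 2.00000 + 1.31113 + 0.541299 + 0.317133 + 0.448509 = 4.61807.
P₄ = g₄ e^(−E₄/kT) / Z = 0.448509/4.61807 = 0.09712.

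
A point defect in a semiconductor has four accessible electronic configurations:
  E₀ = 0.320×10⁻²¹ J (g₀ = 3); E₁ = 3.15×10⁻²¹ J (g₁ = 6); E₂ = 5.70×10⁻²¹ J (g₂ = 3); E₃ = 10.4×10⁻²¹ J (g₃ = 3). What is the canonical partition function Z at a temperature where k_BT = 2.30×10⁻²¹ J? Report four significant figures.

Z = 4.420

Eᵢ/kT = 0.139130, 1.36957, 2.47826, 4.52174.
Z = Σ gᵢe^(−Eᵢ/kT) = 3·e^(−0.139130) + 6·e^(−1.36957) + 3·e^(−2.47826) + 3·e^(−4.52174) = 2.61034 + 1.52530 + 0.251667 + 0.0326103 = 4.41992.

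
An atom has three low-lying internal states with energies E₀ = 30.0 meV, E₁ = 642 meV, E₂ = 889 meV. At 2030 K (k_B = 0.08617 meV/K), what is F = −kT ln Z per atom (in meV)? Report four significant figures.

k_BT = 0.08617 × 2030 K = 174.925 meV.
Eᵢ/kT = 0.171502, 3.67014, 5.08218.
Z = Σ e^(−Eᵢ/kT) = e^(−0.171502) + e^(−3.67014) + e^(−5.08218) = 0.842399 + 0.0254729 + 0.00620636 = 0.874078.
F = −kT ln Z = −174.925 × ln(0.874078) = −174.925 × -0.134586 = 23.54 meV.

23.54 meV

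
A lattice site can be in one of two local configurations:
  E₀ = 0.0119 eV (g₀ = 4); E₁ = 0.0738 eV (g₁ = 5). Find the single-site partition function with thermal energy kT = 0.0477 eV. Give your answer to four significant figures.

Z = 4.181

Eᵢ/kT = 0.249476, 1.54717.
Z = Σ gᵢe^(−Eᵢ/kT) = 4·e^(−0.249476) + 5·e^(−1.54717) = 3.11684 + 1.06425 = 4.18109.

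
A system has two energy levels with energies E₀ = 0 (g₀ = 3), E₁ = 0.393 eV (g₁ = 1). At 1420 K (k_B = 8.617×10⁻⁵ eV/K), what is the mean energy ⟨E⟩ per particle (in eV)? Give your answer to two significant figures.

0.0052 eV

k_BT = 8.617×10⁻⁵ × 1420 K = 0.1224 eV.
Eᵢ/kT = 0, 3.211.
Z = Σ gᵢe^(−Eᵢ/kT) = 3·e^(−0) + 1·e^(−3.211) = 3.000 + 0.04032 = 3.040.
⟨E⟩ = Σ Eᵢ gᵢe^(−Eᵢ/kT) / Z = (0·3.000 + 0.393·0.04032) / 3.040 = 0.0052 eV.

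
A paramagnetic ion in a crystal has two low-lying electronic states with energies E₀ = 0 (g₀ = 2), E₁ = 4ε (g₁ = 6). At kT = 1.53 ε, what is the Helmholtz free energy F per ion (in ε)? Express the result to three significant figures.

Eᵢ/kT = 0, 2.6144.
Z = Σ gᵢe^(−Eᵢ/kT) = 2·e^(−0) + 6·e^(−2.6144) = 2.0000 + 0.43927 = 2.4393.
F = −kT ln Z = −1.53 × ln(2.4393) = −1.53 × 0.89171 = -1.36 ε.

-1.36 ε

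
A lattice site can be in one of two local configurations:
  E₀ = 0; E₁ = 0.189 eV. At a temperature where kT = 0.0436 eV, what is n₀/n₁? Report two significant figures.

76

n₀/n₁ = exp[−(E₀−E₁)/kT] = exp(−(-0.189 eV)/(0.0436 eV)) = exp(4.335) = 76.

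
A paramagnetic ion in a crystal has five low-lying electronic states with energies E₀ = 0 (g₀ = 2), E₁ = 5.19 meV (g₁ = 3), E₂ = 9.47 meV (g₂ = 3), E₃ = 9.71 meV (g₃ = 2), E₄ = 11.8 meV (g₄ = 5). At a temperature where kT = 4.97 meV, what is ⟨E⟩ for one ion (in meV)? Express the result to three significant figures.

4.22 meV

Eᵢ/kT = 0, 1.0443, 1.9054, 1.9537, 2.3742.
Z = Σ gᵢe^(−Eᵢ/kT) = 2·e^(−0) + 3·e^(−1.0443) + 3·e^(−1.9054) + 2·e^(−1.9537) + 5·e^(−2.3742) = 2.0000 + 1.0558 + 0.44629 + 0.28350 + 0.46544 = 4.2510.
⟨E⟩ = Σ Eᵢ gᵢe^(−Eᵢ/kT) / Z = (0·2.0000 + 5.19·1.0558 + 9.47·0.44629 + 9.71·0.28350 + 11.8·0.46544) / 4.2510 = 4.22 meV.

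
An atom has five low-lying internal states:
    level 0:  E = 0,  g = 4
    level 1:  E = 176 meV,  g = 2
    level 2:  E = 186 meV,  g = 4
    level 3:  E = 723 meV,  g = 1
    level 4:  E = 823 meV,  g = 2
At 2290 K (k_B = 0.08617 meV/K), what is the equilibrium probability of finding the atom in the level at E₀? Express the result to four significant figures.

0.6216

k_BT = 0.08617 × 2290 K = 197.329 meV.
Eᵢ/kT = 0, 0.891911, 0.942588, 3.66393, 4.17070.
Z = Σ gᵢe^(−Eᵢ/kT) = 4·e^(−0) + 2·e^(−0.891911) + 4·e^(−0.942588) + 1·e^(−3.66393) + 2·e^(−4.17070) = 4.00000 + 0.819743 + 1.55847 + 0.0256316 + 0.0308829 = 6.43473.
P₀ = g₀ e^(−E₀/kT) / Z = 4.00000/6.43473 = 0.6216.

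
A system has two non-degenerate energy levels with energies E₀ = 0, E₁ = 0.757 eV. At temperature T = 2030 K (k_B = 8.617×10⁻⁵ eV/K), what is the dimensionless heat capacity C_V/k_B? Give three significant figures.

k_BT = 8.617×10⁻⁵ × 2030 K = 0.17493 eV.
Eᵢ/kT = 0, 4.3274.
Z = Σ e^(−Eᵢ/kT) = e^(−0) + e^(−4.3274) = 1.0000 + 0.013202 = 1.0132.
⟨E⟩ = 0.0098637 eV, ⟨E²⟩ = 0.0074668 eV².
C_V/k_B = (⟨E²⟩ − ⟨E⟩²)/(kT)² = (0.0074668 − 0.000097293)/0.030601 = 0.241.

0.241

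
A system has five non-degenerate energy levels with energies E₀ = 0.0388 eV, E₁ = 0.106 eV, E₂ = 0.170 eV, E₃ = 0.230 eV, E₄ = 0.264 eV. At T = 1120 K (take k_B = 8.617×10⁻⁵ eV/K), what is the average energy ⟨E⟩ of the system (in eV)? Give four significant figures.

0.09678 eV

k_BT = 8.617×10⁻⁵ × 1120 K = 0.0965104 eV.
Eᵢ/kT = 0.402029, 1.09833, 1.76147, 2.38316, 2.73546.
Z = Σ e^(−Eᵢ/kT) = e^(−0.402029) + e^(−1.09833) + e^(−1.76147) + e^(−2.38316) + e^(−2.73546) = 0.668961 + 0.333427 + 0.171792 + 0.0922586 + 0.0648642 = 1.33130.
⟨E⟩ = Σ Eᵢ e^(−Eᵢ/kT) / Z = (0.0388·0.668961 + 0.106·0.333427 + 0.170·0.171792 + 0.230·0.0922586 + 0.264·0.0648642) / 1.33130 = 0.09678 eV.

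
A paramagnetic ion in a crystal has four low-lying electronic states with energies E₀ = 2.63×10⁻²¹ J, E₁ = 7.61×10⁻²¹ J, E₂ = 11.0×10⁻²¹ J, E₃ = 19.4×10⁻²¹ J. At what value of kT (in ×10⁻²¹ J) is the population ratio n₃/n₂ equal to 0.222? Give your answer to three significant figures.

n₃/n₂ = exp[−(E₃−E₂)/kT] = 0.222.
⇒ (E₃−E₂)/kT = ln(1/0.222) = ln(4.5045) = 1.5051.
kT = 8.4 ×10⁻²¹ J / 1.5051 = 5.58 ×10⁻²¹ J.

5.58 ×10⁻²¹ J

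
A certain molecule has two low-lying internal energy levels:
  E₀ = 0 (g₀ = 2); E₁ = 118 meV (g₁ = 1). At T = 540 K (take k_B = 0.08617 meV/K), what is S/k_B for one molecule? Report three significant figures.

0.829

k_BT = 0.08617 × 540 K = 46.532 meV.
Eᵢ/kT = 0, 2.5359.
Z = Σ gᵢe^(−Eᵢ/kT) = 2·e^(−0) + 1·e^(−2.5359) = 2.0000 + 0.079190 = 2.0792.
⟨E⟩ = Σ EᵢPᵢ = 4.4942 meV.
S/k_B = ln Z + ⟨E⟩/kT = ln(2.0792) + 4.4942/46.532 = 0.73198 + 0.096583 = 0.829.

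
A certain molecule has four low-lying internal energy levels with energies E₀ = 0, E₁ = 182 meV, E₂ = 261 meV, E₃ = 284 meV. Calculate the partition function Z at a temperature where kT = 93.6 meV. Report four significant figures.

Eᵢ/kT = 0, 1.94444, 2.78846, 3.03419.
Z = Σ e^(−Eᵢ/kT) = e^(−0) + e^(−1.94444) + e^(−2.78846) + e^(−3.03419) = 1.00000 + 0.143067 + 0.0615159 + 0.0481136 = 1.25270.

Z = 1.253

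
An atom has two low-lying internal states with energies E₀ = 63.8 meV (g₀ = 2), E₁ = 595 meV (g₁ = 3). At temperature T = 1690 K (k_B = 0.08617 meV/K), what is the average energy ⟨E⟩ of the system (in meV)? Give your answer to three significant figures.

83.8 meV

k_BT = 0.08617 × 1690 K = 145.63 meV.
Eᵢ/kT = 0.43810, 4.0857.
Z = Σ gᵢe^(−Eᵢ/kT) = 2·e^(−0.43810) + 3·e^(−4.0857) = 1.2905 + 0.050434 = 1.3409.
⟨E⟩ = Σ Eᵢ gᵢe^(−Eᵢ/kT) / Z = (63.8·1.2905 + 595·0.050434) / 1.3409 = 83.8 meV.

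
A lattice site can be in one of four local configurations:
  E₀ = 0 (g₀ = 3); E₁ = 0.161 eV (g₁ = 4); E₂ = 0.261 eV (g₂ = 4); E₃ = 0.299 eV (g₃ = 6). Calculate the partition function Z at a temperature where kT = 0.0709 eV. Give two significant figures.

Z = 3.6

Eᵢ/kT = 0, 2.271, 3.681, 4.217.
Z = Σ gᵢe^(−Eᵢ/kT) = 3·e^(−0) + 4·e^(−2.271) + 4·e^(−3.681) + 6·e^(−4.217) = 3.000 + 0.4128 + 0.1008 + 0.08846 = 3.602.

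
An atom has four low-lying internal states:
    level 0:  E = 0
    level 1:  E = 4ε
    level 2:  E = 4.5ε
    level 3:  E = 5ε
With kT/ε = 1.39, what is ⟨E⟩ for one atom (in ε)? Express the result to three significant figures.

Eᵢ/kT = 0, 2.8777, 3.2374, 3.5971.
Z = Σ e^(−Eᵢ/kT) = e^(−0) + e^(−2.8777) + e^(−3.2374) + e^(−3.5971) = 1.0000 + 0.056264 + 0.039266 + 0.027403 = 1.1229.
⟨E⟩ = Σ Eᵢ e^(−Eᵢ/kT) / Z = (0·1.0000 + 4·0.056264 + 4.5·0.039266 + 5·0.027403) / 1.1229 = 0.480 ε.

0.480 ε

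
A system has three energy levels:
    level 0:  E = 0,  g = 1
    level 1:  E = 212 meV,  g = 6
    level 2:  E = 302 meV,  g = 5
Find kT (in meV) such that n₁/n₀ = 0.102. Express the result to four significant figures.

n₁/n₀ = (g₁/g₀) exp[−(E₁−E₀)/kT] = 0.102.
⇒ (E₁−E₀)/kT = ln((6/1)/0.102) = ln(58.8235) = 4.07454.
kT = 212 meV / 4.07454 = 52.03 meV.

52.03 meV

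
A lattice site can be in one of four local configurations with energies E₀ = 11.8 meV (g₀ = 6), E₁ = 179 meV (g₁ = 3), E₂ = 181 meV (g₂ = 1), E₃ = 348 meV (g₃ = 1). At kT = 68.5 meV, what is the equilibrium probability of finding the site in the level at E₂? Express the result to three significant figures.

Eᵢ/kT = 0.17226, 2.6131, 2.6423, 5.0803.
Z = Σ gᵢe^(−Eᵢ/kT) = 6·e^(−0.17226) + 3·e^(−2.6131) + 1·e^(−2.6423) + 1·e^(−5.0803) = 5.0506 + 0.21992 + 0.071197 + 0.0062180 = 5.3479.
P₂ = g₂ e^(−E₂/kT) / Z = 0.071197/5.3479 = 0.0133.

0.0133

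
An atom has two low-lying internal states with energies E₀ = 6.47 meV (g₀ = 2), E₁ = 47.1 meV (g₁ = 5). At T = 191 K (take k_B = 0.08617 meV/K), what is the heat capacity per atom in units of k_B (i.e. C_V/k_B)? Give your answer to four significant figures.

0.8788

k_BT = 0.08617 × 191 K = 16.4585 meV.
Eᵢ/kT = 0.393110, 2.86174.
Z = Σ gᵢe^(−Eᵢ/kT) = 2·e^(−0.393110) + 5·e^(−2.86174) = 1.34991 + 0.285846 = 1.63576.
⟨E⟩ = 13.5700 meV, ⟨E²⟩ = 422.209 meV².
C_V/k_B = (⟨E²⟩ − ⟨E⟩²)/(kT)² = (422.209 − 184.145)/270.882 = 0.8788.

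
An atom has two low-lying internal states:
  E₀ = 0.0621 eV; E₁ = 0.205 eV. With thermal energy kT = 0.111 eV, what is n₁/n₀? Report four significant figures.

n₁/n₀ = exp[−(E₁−E₀)/kT] = exp(−(0.1429 eV)/(0.111 eV)) = exp(-1.28739) = 0.2760.

0.2760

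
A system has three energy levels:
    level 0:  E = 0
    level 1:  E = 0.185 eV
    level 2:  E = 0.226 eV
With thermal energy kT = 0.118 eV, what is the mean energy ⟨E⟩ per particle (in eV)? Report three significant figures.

0.0530 eV

Eᵢ/kT = 0, 1.5678, 1.9153.
Z = Σ e^(−Eᵢ/kT) = e^(−0) + e^(−1.5678) + e^(−1.9153) = 1.0000 + 0.20850 + 0.14730 = 1.3558.
⟨E⟩ = Σ Eᵢ e^(−Eᵢ/kT) / Z = (0·1.0000 + 0.185·0.20850 + 0.226·0.14730) / 1.3558 = 0.0530 eV.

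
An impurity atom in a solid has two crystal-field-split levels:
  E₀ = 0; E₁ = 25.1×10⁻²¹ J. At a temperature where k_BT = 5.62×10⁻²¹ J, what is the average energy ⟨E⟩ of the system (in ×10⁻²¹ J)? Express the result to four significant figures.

Eᵢ/kT = 0, 4.46619.
Z = Σ e^(−Eᵢ/kT) = e^(−0) + e^(−4.46619) = 1.00000 + 0.0114910 = 1.01149.
⟨E⟩ = Σ Eᵢ e^(−Eᵢ/kT) / Z = (0·1.00000 + 25.1·0.0114910) / 1.01149 = 0.2851 ×10⁻²¹ J.

0.2851 ×10⁻²¹ J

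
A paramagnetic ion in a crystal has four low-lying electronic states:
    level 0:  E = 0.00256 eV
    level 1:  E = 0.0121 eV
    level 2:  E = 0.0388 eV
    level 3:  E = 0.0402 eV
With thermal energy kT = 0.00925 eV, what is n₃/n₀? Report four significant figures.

0.01709

n₃/n₀ = exp[−(E₃−E₀)/kT] = exp(−(0.03764 eV)/(0.00925 eV)) = exp(-4.06919) = 0.01709.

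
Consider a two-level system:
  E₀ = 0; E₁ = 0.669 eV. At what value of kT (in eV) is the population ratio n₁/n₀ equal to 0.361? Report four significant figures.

n₁/n₀ = exp[−(E₁−E₀)/kT] = 0.361.
⇒ (E₁−E₀)/kT = ln(1/0.361) = ln(2.77008) = 1.01888.
kT = 0.669 eV / 1.01888 = 0.6566 eV.

0.6566 eV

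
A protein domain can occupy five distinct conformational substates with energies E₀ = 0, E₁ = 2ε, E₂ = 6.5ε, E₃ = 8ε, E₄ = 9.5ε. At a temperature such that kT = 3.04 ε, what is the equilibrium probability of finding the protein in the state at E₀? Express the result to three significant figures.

0.571

Eᵢ/kT = 0, 0.65789, 2.1382, 2.6316, 3.1250.
Z = Σ e^(−Eᵢ/kT) = e^(−0) + e^(−0.65789) + e^(−2.1382) + e^(−2.6316) + e^(−3.1250) = 1.0000 + 0.51794 + 0.11787 + 0.071963 + 0.043937 = 1.7517.
P₀ = e^(−E₀/kT) / Z = 1.0000/1.7517 = 0.571.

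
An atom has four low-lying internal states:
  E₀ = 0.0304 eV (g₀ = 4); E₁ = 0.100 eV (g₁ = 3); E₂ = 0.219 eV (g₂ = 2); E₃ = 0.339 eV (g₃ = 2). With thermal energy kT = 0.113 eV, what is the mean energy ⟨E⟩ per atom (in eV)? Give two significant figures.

0.067 eV

Eᵢ/kT = 0.2690, 0.8850, 1.938, 3.000.
Z = Σ gᵢe^(−Eᵢ/kT) = 4·e^(−0.2690) + 3·e^(−0.8850) + 2·e^(−1.938) + 2·e^(−3.000) = 3.057 + 1.238 + 0.2880 + 0.09957 = 4.683.
⟨E⟩ = Σ Eᵢ gᵢe^(−Eᵢ/kT) / Z = (0.0304·3.057 + 0.100·1.238 + 0.219·0.2880 + 0.339·0.09957) / 4.683 = 0.067 eV.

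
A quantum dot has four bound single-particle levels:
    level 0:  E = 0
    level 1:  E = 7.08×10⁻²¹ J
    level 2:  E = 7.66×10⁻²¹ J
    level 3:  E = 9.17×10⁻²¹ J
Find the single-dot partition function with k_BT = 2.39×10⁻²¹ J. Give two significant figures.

Z = 1.1

Eᵢ/kT = 0, 2.962, 3.205, 3.837.
Z = Σ e^(−Eᵢ/kT) = e^(−0) + e^(−2.962) + e^(−3.205) + e^(−3.837) = 1.000 + 0.05172 + 0.04056 + 0.02156 = 1.114.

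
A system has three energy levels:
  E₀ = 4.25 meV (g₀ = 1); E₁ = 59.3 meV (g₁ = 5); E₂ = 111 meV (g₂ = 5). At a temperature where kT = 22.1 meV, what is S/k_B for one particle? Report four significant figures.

Eᵢ/kT = 0.192308, 2.68326, 5.02262.
Z = Σ gᵢe^(−Eᵢ/kT) = 1·e^(−0.192308) + 5·e^(−2.68326) + 5·e^(−5.02262) = 0.825053 + 0.341700 + 0.0329362 = 1.19969.
⟨E⟩ = Σ EᵢPᵢ = 22.8602 meV.
S/k_B = ln Z + ⟨E⟩/kT = ln(1.19969) + 22.8602/22.1 = 0.182063 + 1.03440 = 1.216.

1.216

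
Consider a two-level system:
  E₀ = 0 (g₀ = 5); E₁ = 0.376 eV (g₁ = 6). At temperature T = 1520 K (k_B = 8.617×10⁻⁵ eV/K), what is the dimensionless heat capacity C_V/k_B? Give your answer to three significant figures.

0.491

k_BT = 8.617×10⁻⁵ × 1520 K = 0.13098 eV.
Eᵢ/kT = 0, 2.8707.
Z = Σ gᵢe^(−Eᵢ/kT) = 5·e^(−0) + 6·e^(−2.8707) = 5.0000 + 0.33996 = 5.3400.
⟨E⟩ = 0.023937 eV, ⟨E²⟩ = 0.0090004 eV².
C_V/k_B = (⟨E²⟩ − ⟨E⟩²)/(kT)² = (0.0090004 − 0.00057298)/0.017156 = 0.491.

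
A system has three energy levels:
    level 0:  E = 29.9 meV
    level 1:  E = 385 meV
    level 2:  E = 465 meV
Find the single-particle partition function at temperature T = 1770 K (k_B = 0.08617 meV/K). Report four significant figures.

k_BT = 0.08617 × 1770 K = 152.521 meV.
Eᵢ/kT = 0.196039, 2.52424, 3.04876.
Z = Σ e^(−Eᵢ/kT) = e^(−0.196039) + e^(−2.52424) + e^(−3.04876) = 0.821980 + 0.0801192 + 0.0474177 = 0.949517.

Z = 0.9495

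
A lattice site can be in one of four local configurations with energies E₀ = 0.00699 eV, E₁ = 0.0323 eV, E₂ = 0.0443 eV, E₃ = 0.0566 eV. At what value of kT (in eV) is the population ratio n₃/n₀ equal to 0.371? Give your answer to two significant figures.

n₃/n₀ = exp[−(E₃−E₀)/kT] = 0.371.
⇒ (E₃−E₀)/kT = ln(1/0.371) = ln(2.695) = 0.9914.
kT = 0.04961 eV / 0.9914 = 0.050 eV.

0.050 eV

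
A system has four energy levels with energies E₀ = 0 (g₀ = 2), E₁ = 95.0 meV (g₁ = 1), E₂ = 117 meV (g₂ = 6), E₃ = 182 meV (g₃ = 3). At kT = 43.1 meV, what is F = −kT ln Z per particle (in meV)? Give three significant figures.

Eᵢ/kT = 0, 2.2042, 2.7146, 4.2227.
Z = Σ gᵢe^(−Eᵢ/kT) = 2·e^(−0) + 1·e^(−2.2042) + 6·e^(−2.7146) + 3·e^(−4.2227) = 2.0000 + 0.11034 + 0.39739 + 0.043977 = 2.5517.
F = −kT ln Z = −43.1 × ln(2.5517) = −43.1 × 0.93676 = -40.4 meV.

-40.4 meV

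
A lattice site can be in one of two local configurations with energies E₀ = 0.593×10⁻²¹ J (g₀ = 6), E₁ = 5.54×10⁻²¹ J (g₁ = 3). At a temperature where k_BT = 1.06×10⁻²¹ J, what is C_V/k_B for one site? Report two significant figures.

Eᵢ/kT = 0.5594, 5.226.
Z = Σ gᵢe^(−Eᵢ/kT) = 6·e^(−0.5594) + 3·e^(−5.226) = 3.429 + 0.01612 = 3.445.
⟨E⟩ = 0.6162, ⟨E²⟩ = 0.4936.
C_V/k_B = (⟨E²⟩ − ⟨E⟩²)/(kT)² = (0.4936 − 0.3797)/1.124 = 0.10.

0.10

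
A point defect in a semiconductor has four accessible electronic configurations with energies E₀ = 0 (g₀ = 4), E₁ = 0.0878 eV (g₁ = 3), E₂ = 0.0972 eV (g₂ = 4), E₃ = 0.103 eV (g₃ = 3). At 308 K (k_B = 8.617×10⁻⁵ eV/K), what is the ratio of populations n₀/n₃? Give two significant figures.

k_BT = 8.617×10⁻⁵ × 308 K = 0.02654 eV.
n₀/n₃ = (g₀/g₃) exp[−(E₀−E₃)/kT] = (4/3) × exp(−(-0.103 eV)/(0.02654 eV)) = (4/3) × exp(3.881) = 65.

65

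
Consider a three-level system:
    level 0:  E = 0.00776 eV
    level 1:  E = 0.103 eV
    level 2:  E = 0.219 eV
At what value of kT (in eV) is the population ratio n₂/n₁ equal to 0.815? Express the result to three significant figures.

0.567 eV

n₂/n₁ = exp[−(E₂−E₁)/kT] = 0.815.
⇒ (E₂−E₁)/kT = ln(1/0.815) = ln(1.2270) = 0.20457.
kT = 0.116 eV / 0.20457 = 0.567 eV.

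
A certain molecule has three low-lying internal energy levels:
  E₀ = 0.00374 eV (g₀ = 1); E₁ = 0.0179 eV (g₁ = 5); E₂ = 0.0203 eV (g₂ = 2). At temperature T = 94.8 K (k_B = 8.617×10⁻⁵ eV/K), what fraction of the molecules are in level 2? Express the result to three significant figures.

0.123

k_BT = 8.617×10⁻⁵ × 94.8 K = 0.0081689 eV.
Eᵢ/kT = 0.45783, 2.1912, 2.4850.
Z = Σ gᵢe^(−Eᵢ/kT) = 1·e^(−0.45783) + 5·e^(−2.1912) + 2·e^(−2.4850) = 0.63266 + 0.55891 + 0.16665 = 1.3582.
P₂ = g₂ e^(−E₂/kT) / Z = 0.16665/1.3582 = 0.123.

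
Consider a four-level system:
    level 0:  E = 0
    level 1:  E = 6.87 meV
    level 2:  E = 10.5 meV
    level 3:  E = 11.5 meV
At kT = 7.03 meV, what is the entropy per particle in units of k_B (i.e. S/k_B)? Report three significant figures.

Eᵢ/kT = 0, 0.97724, 1.4936, 1.6358.
Z = Σ e^(−Eᵢ/kT) = e^(−0) + e^(−0.97724) + e^(−1.4936) + e^(−1.6358) = 1.0000 + 0.37635 + 0.22456 + 0.19480 = 1.7957.
⟨E⟩ = Σ EᵢPᵢ = 4.0004 meV.
S/k_B = ln Z + ⟨E⟩/kT = ln(1.7957) + 4.0004/7.03 = 0.58539 + 0.56905 = 1.15.

1.15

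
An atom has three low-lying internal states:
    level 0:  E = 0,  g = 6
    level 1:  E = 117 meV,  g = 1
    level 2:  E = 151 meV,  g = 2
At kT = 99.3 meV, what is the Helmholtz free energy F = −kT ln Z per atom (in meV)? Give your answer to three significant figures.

Eᵢ/kT = 0, 1.1782, 1.5206.
Z = Σ gᵢe^(−Eᵢ/kT) = 6·e^(−0) + 1·e^(−1.1782) + 2·e^(−1.5206) = 6.0000 + 0.30783 + 0.43716 = 6.7450.
F = −kT ln Z = −99.3 × ln(6.7450) = −99.3 × 1.9088 = -190 meV.

-190 meV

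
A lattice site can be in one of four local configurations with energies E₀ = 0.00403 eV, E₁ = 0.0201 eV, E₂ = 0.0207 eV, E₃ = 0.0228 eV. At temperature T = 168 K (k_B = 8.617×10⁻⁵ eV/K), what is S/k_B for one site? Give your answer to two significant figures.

1.2

k_BT = 8.617×10⁻⁵ × 168 K = 0.01448 eV.
Eᵢ/kT = 0.2783, 1.388, 1.430, 1.575.
Z = Σ e^(−Eᵢ/kT) = e^(−0.2783) + e^(−1.388) + e^(−1.430) + e^(−1.575) = 0.7571 + 0.2496 + 0.2393 + 0.2070 = 1.453.
⟨E⟩ = Σ EᵢPᵢ = 0.01221 eV.
S/k_B = ln Z + ⟨E⟩/kT = ln(1.453) + 0.01221/0.01448 = 0.3736 + 0.8432 = 1.2.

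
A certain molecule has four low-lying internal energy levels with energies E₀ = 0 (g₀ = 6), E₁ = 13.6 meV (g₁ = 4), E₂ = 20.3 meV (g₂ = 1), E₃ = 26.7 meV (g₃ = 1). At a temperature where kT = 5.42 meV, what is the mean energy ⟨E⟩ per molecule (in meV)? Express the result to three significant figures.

Eᵢ/kT = 0, 2.5092, 3.7454, 4.9262.
Z = Σ gᵢe^(−Eᵢ/kT) = 6·e^(−0) + 4·e^(−2.5092) + 1·e^(−3.7454) + 1·e^(−4.9262) = 6.0000 + 0.32533 + 0.023626 + 0.0072540 = 6.3562.
⟨E⟩ = Σ Eᵢ gᵢe^(−Eᵢ/kT) / Z = (0·6.0000 + 13.6·0.32533 + 20.3·0.023626 + 26.7·0.0072540) / 6.3562 = 0.802 meV.

0.802 meV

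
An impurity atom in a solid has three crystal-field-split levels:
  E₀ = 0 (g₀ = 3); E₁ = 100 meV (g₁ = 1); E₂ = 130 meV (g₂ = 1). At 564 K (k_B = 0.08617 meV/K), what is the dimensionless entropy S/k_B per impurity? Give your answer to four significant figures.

1.302

k_BT = 0.08617 × 564 K = 48.5999 meV.
Eᵢ/kT = 0, 2.05762, 2.67490.
Z = Σ gᵢe^(−Eᵢ/kT) = 3·e^(−0) + 1·e^(−2.05762) + 1·e^(−2.67490) = 3.00000 + 0.127758 + 0.0689137 = 3.19667.
⟨E⟩ = Σ EᵢPᵢ = 6.79913 meV.
S/k_B = ln Z + ⟨E⟩/kT = ln(3.19667) + 6.79913/48.5999 = 1.16211 + 0.139900 = 1.302.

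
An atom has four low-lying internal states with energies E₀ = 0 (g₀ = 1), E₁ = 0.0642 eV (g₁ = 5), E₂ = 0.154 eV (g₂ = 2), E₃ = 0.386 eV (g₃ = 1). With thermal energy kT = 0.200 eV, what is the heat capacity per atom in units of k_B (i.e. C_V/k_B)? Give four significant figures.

0.1135

Eᵢ/kT = 0, 0.321000, 0.770000, 1.93000.
Z = Σ gᵢe^(−Eᵢ/kT) = 1·e^(−0) + 5·e^(−0.321000) + 2·e^(−0.770000) + 1·e^(−1.93000) = 1.00000 + 3.62712 + 0.926026 + 0.145148 = 5.69829.
⟨E⟩ = 0.0757238 eV, ⟨E²⟩ = 0.0102729 eV².
C_V/k_B = (⟨E²⟩ − ⟨E⟩²)/(kT)² = (0.0102729 − 0.00573409)/0.0400000 = 0.1135.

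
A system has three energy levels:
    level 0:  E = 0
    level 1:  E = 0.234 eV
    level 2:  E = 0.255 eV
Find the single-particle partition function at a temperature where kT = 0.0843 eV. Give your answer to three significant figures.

Z = 1.11

Eᵢ/kT = 0, 2.7758, 3.0249.
Z = Σ e^(−Eᵢ/kT) = e^(−0) + e^(−2.7758) + e^(−3.0249) = 1.0000 + 0.062300 + 0.048563 = 1.1109.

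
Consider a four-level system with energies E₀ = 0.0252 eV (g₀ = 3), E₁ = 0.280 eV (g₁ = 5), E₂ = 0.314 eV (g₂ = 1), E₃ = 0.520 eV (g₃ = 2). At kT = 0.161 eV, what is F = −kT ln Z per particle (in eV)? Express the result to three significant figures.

-0.209 eV

Eᵢ/kT = 0.15652, 1.7391, 1.9503, 3.2298.
Z = Σ gᵢe^(−Eᵢ/kT) = 3·e^(−0.15652) + 5·e^(−1.7391) + 1·e^(−1.9503) + 2·e^(−3.2298) = 2.5653 + 0.87839 + 0.14223 + 0.079131 = 3.6651.
F = −kT ln Z = −0.161 × ln(3.6651) = −0.161 × 1.2989 = -0.209 eV.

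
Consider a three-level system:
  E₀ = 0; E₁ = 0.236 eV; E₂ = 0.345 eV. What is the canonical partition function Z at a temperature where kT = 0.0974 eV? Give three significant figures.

Eᵢ/kT = 0, 2.4230, 3.5421.
Z = Σ e^(−Eᵢ/kT) = e^(−0) + e^(−2.4230) + e^(−3.5421) = 1.0000 + 0.088655 + 0.028952 = 1.1176.

Z = 1.12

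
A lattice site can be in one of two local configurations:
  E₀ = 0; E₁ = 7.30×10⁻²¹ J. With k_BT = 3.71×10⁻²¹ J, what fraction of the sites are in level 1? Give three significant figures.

Eᵢ/kT = 0, 1.9677.
Z = Σ e^(−Eᵢ/kT) = e^(−0) + e^(−1.9677) = 1.0000 + 0.13978 = 1.1398.
P₁ = e^(−E₁/kT) / Z = 0.13978/1.1398 = 0.123.

0.123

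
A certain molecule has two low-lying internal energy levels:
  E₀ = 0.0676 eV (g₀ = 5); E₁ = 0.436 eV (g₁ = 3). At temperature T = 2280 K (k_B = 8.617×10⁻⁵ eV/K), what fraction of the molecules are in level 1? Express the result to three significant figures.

0.0843

k_BT = 8.617×10⁻⁵ × 2280 K = 0.19647 eV.
Eᵢ/kT = 0.34407, 2.2192.
Z = Σ gᵢe^(−Eᵢ/kT) = 5·e^(−0.34407) + 3·e^(−2.2192) = 3.5444 + 0.32609 = 3.8705.
P₁ = g₁ e^(−E₁/kT) / Z = 0.32609/3.8705 = 0.0843.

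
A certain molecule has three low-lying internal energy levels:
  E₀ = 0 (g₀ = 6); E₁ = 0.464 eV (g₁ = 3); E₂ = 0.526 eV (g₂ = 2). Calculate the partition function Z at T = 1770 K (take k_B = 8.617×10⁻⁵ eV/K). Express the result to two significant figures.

k_BT = 8.617×10⁻⁵ × 1770 K = 0.1525 eV.
Eᵢ/kT = 0, 3.043, 3.449.
Z = Σ gᵢe^(−Eᵢ/kT) = 6·e^(−0) + 3·e^(−3.043) + 2·e^(−3.449) = 6.000 + 0.1431 + 0.06355 = 6.207.

Z = 6.2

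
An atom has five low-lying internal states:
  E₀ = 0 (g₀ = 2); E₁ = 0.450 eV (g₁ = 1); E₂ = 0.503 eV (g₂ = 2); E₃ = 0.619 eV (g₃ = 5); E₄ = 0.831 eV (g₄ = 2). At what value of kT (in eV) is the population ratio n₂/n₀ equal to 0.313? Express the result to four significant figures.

n₂/n₀ = (g₂/g₀) exp[−(E₂−E₀)/kT] = 0.313.
⇒ (E₂−E₀)/kT = ln((2/2)/0.313) = ln(3.19489) = 1.16155.
kT = 0.503 eV / 1.16155 = 0.4330 eV.

0.4330 eV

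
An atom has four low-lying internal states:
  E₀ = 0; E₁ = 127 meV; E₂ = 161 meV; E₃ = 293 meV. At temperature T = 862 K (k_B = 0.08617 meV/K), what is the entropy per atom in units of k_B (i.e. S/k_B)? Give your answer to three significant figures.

0.756

k_BT = 0.08617 × 862 K = 74.279 meV.
Eᵢ/kT = 0, 1.7098, 2.1675, 3.9446.
Z = Σ e^(−Eᵢ/kT) = e^(−0) + e^(−1.7098) + e^(−2.1675) + e^(−3.9446) = 1.0000 + 0.18090 + 0.11446 + 0.019359 = 1.3147.
⟨E⟩ = Σ EᵢPᵢ = 35.806 meV.
S/k_B = ln Z + ⟨E⟩/kT = ln(1.3147) + 35.806/74.279 = 0.27361 + 0.48205 = 0.756.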